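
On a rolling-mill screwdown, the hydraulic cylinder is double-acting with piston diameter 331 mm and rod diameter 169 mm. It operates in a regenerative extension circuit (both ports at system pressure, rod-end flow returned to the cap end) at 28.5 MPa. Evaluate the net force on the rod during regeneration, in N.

F ≈ 6.39e5 N

With equal pressure on both faces, forces on the annular region cancel; the net push is pressure × rod cross-section.
Rod cross-section A_rod = π/4 × (169 mm)² = 22430 mm^2
F = P × A_rod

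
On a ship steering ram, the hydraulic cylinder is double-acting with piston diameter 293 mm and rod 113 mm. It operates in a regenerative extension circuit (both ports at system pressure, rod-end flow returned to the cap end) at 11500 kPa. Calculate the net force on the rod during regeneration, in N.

F ≈ 1.15e5 N

With equal pressure on both faces, forces on the annular region cancel; the net push is pressure × rod cross-section.
Rod cross-section A_rod = π/4 × (113 mm)² = 10030 mm^2
F = P × A_rod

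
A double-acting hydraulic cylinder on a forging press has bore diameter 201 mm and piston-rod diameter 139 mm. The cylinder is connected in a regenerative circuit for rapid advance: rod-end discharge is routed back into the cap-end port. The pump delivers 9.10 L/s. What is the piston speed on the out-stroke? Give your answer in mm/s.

v ≈ 600 mm/s

In regeneration the rod-end outflow joins the pump flow into the cap end, so the net volume the pump must supply per unit advance equals the rod cross-section area.
Rod cross-section A_rod = π/4 × (139 mm)² = 15170 mm^2
v = Q_pump / A_rod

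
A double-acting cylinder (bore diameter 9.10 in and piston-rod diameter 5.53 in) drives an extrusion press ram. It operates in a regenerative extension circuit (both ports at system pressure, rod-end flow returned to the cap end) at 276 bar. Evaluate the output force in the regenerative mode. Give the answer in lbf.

F ≈ 96100 lbf

With equal pressure on both faces, forces on the annular region cancel; the net push is pressure × rod cross-section.
Rod cross-section A_rod = π/4 × (5.53 in)² = 24.02 in^2
F = P × A_rod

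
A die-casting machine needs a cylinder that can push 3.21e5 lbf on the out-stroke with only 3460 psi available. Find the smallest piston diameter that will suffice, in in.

D ≈ 10.9 in

Extension force acts on the full piston face: F = P × (π/4)D².
D = √(4F / (πP)) = √(4 × 3.21e5 lbf / (π × 3460 psi))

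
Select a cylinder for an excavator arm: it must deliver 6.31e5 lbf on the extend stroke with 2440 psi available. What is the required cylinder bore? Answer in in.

D ≈ 18.1 in

Extension force acts on the full piston face: F = P × (π/4)D².
D = √(4F / (πP)) = √(4 × 6.31e5 lbf / (π × 2440 psi))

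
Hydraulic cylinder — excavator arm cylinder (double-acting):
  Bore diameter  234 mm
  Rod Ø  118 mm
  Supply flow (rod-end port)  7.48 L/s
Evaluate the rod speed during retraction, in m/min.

v ≈ 14.0 m/min

Rod-side annular area A_ann = π/4 × (234² − 118²) = 32070 mm^2
Flow into the rod-end port fills the annular volume.
v = Q / A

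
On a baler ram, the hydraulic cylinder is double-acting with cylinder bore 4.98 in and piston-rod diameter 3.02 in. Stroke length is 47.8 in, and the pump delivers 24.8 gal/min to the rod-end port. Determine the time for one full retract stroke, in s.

t ≈ 6.17 s

Rod-side annular area A_ann = π/4 × (4.98² − 3.02²) = 12.32 in^2
Swept volume V = A × L; t = V / Q = A·L / Q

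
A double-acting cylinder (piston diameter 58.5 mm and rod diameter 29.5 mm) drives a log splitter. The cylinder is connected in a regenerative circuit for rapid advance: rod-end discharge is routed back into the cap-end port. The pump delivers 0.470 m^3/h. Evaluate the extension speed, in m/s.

v ≈ 0.191 m/s

In regeneration the rod-end outflow joins the pump flow into the cap end, so the net volume the pump must supply per unit advance equals the rod cross-section area.
Rod cross-section A_rod = π/4 × (29.5 mm)² = 683.5 mm^2
v = Q_pump / A_rod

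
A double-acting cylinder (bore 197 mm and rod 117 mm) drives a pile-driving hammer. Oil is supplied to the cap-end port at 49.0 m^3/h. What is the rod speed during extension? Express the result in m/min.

Cap-side area A_cap = π/4 × (197 mm)² = 30480 mm^2
v = Q / A

v ≈ 26.8 m/min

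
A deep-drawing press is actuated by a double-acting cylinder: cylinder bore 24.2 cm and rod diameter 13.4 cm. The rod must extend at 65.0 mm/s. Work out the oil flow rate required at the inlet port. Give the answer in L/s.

Q ≈ 2.99 L/s

Cap-side area A_cap = π/4 × (24.2 cm)² = 460.0 cm^2
Q = A × v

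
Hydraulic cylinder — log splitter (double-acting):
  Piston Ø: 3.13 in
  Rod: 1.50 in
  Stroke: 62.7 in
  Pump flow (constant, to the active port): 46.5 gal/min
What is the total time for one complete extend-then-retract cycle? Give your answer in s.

t ≈ 4.77 s

Cap-side area A_cap = π/4 × (3.13 in)² = 7.694 in^2
Rod-side annular area A_ann = π/4 × (3.13² − 1.50²) = 5.927 in^2
t_ext = A_cap·L/Q = 2.695 s
t_ret = A_ann·L/Q = 2.076 s
t_cycle = t_ext + t_ret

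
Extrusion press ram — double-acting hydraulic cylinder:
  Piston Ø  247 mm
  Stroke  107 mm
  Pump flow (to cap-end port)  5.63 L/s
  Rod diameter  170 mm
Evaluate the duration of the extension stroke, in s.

t ≈ 0.911 s

Cap-side area A_cap = π/4 × (247 mm)² = 47920 mm^2
Swept volume V = A × L; t = V / Q = A·L / Q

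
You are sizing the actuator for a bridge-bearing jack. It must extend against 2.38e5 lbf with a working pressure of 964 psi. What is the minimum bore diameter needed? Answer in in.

Extension force acts on the full piston face: F = P × (π/4)D².
D = √(4F / (πP)) = √(4 × 2.38e5 lbf / (π × 964 psi))

D ≈ 17.7 in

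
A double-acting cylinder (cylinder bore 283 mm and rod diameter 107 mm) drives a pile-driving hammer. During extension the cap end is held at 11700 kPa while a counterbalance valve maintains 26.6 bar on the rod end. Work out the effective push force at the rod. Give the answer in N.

Cap-side area A_cap = π/4 × (283 mm)² = 62900 mm^2
Rod-side annular area A_ann = π/4 × (283² − 107²) = 53910 mm^2
Net thrust = P_cap·A_cap − P_rod·A_ann = 7.360e5 N − 1.434e5 N

F ≈ 5.93e5 N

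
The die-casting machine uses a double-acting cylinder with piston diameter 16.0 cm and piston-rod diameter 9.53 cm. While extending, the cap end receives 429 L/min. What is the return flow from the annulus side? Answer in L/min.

Q_out ≈ 277 L/min

Cap-side area A_cap = π/4 × (16.0 cm)² = 201.1 cm^2
Rod-side annular area A_ann = π/4 × (16.0² − 9.53²) = 129.7 cm^2
Piston speed v = Q_in/A_cap; rod-end outflow Q_out = v × A_ann = Q_in × A_ann/A_cap.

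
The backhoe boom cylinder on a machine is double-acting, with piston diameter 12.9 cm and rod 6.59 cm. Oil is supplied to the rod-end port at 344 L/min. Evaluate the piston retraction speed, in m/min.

v ≈ 35.6 m/min

Rod-side annular area A_ann = π/4 × (12.9² − 6.59²) = 96.59 cm^2
Flow into the rod-end port fills the annular volume.
v = Q / A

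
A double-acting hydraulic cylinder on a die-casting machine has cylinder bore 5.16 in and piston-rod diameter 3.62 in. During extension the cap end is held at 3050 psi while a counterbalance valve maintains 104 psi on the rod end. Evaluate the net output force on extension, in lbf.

Cap-side area A_cap = π/4 × (5.16 in)² = 20.91 in^2
Rod-side annular area A_ann = π/4 × (5.16² − 3.62²) = 10.62 in^2
Net thrust = P_cap·A_cap − P_rod·A_ann = 63780 lbf − 1104 lbf

F ≈ 62700 lbf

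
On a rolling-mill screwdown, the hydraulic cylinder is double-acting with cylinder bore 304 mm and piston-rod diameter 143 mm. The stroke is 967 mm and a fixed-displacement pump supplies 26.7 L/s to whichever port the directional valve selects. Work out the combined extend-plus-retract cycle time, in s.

Cap-side area A_cap = π/4 × (304 mm)² = 72580 mm^2
Rod-side annular area A_ann = π/4 × (304² − 143²) = 56520 mm^2
t_ext = A_cap·L/Q = 2.629 s
t_ret = A_ann·L/Q = 2.047 s
t_cycle = t_ext + t_ret

t ≈ 4.68 s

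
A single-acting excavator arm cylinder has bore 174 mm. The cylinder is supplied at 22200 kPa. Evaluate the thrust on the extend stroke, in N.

F ≈ 5.28e5 N

Cap-side area A_cap = π/4 × (174 mm)² = 23780 mm^2
F = P × A_cap = 22200 kPa × A_cap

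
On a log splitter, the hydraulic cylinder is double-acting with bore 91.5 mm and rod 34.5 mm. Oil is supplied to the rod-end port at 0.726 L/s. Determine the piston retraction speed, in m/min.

v ≈ 7.72 m/min

Rod-side annular area A_ann = π/4 × (91.5² − 34.5²) = 5641 mm^2
Flow into the rod-end port fills the annular volume.
v = Q / A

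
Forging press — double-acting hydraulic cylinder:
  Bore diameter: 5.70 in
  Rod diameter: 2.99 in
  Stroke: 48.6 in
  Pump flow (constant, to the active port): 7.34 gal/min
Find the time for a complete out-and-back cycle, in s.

t ≈ 75.7 s

Cap-side area A_cap = π/4 × (5.70 in)² = 25.52 in^2
Rod-side annular area A_ann = π/4 × (5.70² − 2.99²) = 18.50 in^2
t_ext = A_cap·L/Q = 43.89 s
t_ret = A_ann·L/Q = 31.81 s
t_cycle = t_ext + t_ret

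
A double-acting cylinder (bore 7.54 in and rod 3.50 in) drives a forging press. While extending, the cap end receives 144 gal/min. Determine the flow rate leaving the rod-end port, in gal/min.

Q_out ≈ 113 gal/min

Cap-side area A_cap = π/4 × (7.54 in)² = 44.65 in^2
Rod-side annular area A_ann = π/4 × (7.54² − 3.50²) = 35.03 in^2
Piston speed v = Q_in/A_cap; rod-end outflow Q_out = v × A_ann = Q_in × A_ann/A_cap.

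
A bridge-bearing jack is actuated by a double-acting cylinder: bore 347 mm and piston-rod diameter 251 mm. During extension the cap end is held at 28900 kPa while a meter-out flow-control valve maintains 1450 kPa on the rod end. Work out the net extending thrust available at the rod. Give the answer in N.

Cap-side area A_cap = π/4 × (347 mm)² = 94570 mm^2
Rod-side annular area A_ann = π/4 × (347² − 251²) = 45090 mm^2
Net thrust = P_cap·A_cap − P_rod·A_ann = 2.733e6 N − 65380 N

F ≈ 2.67e6 N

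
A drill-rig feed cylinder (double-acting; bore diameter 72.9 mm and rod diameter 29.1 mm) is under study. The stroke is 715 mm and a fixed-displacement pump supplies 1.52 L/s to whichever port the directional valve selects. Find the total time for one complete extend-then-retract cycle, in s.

Cap-side area A_cap = π/4 × (72.9 mm)² = 4174 mm^2
Rod-side annular area A_ann = π/4 × (72.9² − 29.1²) = 3509 mm^2
t_ext = A_cap·L/Q = 1.963 s
t_ret = A_ann·L/Q = 1.651 s
t_cycle = t_ext + t_ret

t ≈ 3.61 s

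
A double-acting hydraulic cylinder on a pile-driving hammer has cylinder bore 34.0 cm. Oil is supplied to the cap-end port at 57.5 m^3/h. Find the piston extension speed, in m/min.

Cap-side area A_cap = π/4 × (34.0 cm)² = 907.9 cm^2
v = Q / A

v ≈ 10.6 m/min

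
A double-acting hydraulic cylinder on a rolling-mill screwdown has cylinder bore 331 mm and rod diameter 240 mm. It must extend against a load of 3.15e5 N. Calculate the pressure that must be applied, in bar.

Cap-side area A_cap = π/4 × (331 mm)² = 86050 mm^2
P = F / A = 3.15e5 N / A

P ≈ 36.6 bar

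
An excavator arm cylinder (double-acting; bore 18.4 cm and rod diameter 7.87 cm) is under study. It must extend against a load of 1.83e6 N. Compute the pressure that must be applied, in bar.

Cap-side area A_cap = π/4 × (18.4 cm)² = 265.9 cm^2
P = F / A = 1.83e6 N / A

P ≈ 688 bar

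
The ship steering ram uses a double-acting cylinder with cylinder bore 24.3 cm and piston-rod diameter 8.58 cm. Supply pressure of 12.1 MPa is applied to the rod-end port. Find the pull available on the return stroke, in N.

Rod-side annular area A_ann = π/4 × (24.3² − 8.58²) = 406.0 cm^2
On retraction the pressure acts on the annular area (bore minus rod).
F = P × A_ann

F ≈ 4.91e5 N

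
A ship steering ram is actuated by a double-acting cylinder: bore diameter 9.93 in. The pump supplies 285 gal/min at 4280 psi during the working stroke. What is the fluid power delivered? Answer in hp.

Hydraulic power = P × Q

W ≈ 712 hp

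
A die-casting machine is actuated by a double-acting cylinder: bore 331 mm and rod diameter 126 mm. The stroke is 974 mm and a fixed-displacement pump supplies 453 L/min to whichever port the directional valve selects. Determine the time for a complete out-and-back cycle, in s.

t ≈ 20.6 s

Cap-side area A_cap = π/4 × (331 mm)² = 86050 mm^2
Rod-side annular area A_ann = π/4 × (331² − 126²) = 73580 mm^2
t_ext = A_cap·L/Q = 11.10 s
t_ret = A_ann·L/Q = 9.492 s
t_cycle = t_ext + t_ret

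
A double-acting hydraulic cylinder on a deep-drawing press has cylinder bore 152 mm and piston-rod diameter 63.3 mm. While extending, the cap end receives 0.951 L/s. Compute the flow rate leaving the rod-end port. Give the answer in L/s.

Q_out ≈ 0.786 L/s

Cap-side area A_cap = π/4 × (152 mm)² = 18150 mm^2
Rod-side annular area A_ann = π/4 × (152² − 63.3²) = 15000 mm^2
Piston speed v = Q_in/A_cap; rod-end outflow Q_out = v × A_ann = Q_in × A_ann/A_cap.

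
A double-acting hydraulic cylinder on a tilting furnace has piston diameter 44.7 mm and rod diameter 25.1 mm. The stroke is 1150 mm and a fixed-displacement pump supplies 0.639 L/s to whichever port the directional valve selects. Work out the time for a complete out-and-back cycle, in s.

t ≈ 4.76 s

Cap-side area A_cap = π/4 × (44.7 mm)² = 1569 mm^2
Rod-side annular area A_ann = π/4 × (44.7² − 25.1²) = 1074 mm^2
t_ext = A_cap·L/Q = 2.824 s
t_ret = A_ann·L/Q = 1.934 s
t_cycle = t_ext + t_ret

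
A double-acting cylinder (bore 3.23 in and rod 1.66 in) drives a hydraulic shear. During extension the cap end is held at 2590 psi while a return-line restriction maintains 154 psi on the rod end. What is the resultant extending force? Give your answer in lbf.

F ≈ 20300 lbf

Cap-side area A_cap = π/4 × (3.23 in)² = 8.194 in^2
Rod-side annular area A_ann = π/4 × (3.23² − 1.66²) = 6.030 in^2
Net thrust = P_cap·A_cap − P_rod·A_ann = 21220 lbf − 928.6 lbf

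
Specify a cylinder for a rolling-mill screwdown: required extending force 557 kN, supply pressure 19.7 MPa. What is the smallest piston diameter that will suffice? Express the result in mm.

D ≈ 190 mm

Extension force acts on the full piston face: F = P × (π/4)D².
D = √(4F / (πP)) = √(4 × 557 kN / (π × 19.7 MPa))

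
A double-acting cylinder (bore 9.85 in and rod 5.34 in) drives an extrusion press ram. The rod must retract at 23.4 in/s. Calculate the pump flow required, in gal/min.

Rod-side annular area A_ann = π/4 × (9.85² − 5.34²) = 53.81 in^2
Q = A × v

Q ≈ 327 gal/min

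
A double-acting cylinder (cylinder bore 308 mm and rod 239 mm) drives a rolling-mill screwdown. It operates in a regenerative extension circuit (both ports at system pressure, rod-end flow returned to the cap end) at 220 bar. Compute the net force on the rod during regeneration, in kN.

F ≈ 987 kN

With equal pressure on both faces, forces on the annular region cancel; the net push is pressure × rod cross-section.
Rod cross-section A_rod = π/4 × (239 mm)² = 44860 mm^2
F = P × A_rod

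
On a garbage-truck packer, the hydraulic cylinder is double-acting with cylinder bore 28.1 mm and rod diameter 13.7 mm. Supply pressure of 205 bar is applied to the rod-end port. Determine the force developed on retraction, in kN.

F ≈ 9.69 kN

Rod-side annular area A_ann = π/4 × (28.1² − 13.7²) = 472.7 mm^2
On retraction the pressure acts on the annular area (bore minus rod).
F = P × A_ann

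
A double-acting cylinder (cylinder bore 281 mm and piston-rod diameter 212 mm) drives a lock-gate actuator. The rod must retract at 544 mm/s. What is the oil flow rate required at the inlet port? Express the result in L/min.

Q ≈ 872 L/min

Rod-side annular area A_ann = π/4 × (281² − 212²) = 26720 mm^2
Q = A × v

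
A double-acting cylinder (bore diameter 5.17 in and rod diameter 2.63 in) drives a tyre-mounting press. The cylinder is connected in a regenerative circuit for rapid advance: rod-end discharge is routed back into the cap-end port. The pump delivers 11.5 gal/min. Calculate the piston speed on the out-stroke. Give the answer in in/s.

In regeneration the rod-end outflow joins the pump flow into the cap end, so the net volume the pump must supply per unit advance equals the rod cross-section area.
Rod cross-section A_rod = π/4 × (2.63 in)² = 5.433 in^2
v = Q_pump / A_rod

v ≈ 8.15 in/s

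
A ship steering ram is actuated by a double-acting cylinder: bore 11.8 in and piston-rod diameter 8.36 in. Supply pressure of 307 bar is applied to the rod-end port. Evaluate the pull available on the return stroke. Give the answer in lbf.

Rod-side annular area A_ann = π/4 × (11.8² − 8.36²) = 54.47 in^2
On retraction the pressure acts on the annular area (bore minus rod).
F = P × A_ann

F ≈ 2.43e5 lbf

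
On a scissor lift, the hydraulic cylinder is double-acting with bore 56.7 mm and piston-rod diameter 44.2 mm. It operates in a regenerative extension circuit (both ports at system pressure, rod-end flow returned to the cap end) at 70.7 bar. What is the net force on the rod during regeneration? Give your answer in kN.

F ≈ 10.8 kN

With equal pressure on both faces, forces on the annular region cancel; the net push is pressure × rod cross-section.
Rod cross-section A_rod = π/4 × (44.2 mm)² = 1534 mm^2
F = P × A_rod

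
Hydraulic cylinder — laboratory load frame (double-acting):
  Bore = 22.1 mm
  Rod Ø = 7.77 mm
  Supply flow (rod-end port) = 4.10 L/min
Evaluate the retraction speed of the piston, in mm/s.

Rod-side annular area A_ann = π/4 × (22.1² − 7.77²) = 336.2 mm^2
Flow into the rod-end port fills the annular volume.
v = Q / A

v ≈ 203 mm/s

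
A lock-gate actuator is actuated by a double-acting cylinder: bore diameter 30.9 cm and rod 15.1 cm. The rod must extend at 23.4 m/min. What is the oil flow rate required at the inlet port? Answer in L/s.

Q ≈ 29.2 L/s

Cap-side area A_cap = π/4 × (30.9 cm)² = 749.9 cm^2
Q = A × v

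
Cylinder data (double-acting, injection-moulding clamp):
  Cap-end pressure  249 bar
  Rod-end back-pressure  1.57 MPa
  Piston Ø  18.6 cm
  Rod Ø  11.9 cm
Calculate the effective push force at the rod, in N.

Cap-side area A_cap = π/4 × (18.6 cm)² = 271.7 cm^2
Rod-side annular area A_ann = π/4 × (18.6² − 11.9²) = 160.5 cm^2
Net thrust = P_cap·A_cap − P_rod·A_ann = 6.766e5 N − 25200 N

F ≈ 6.51e5 N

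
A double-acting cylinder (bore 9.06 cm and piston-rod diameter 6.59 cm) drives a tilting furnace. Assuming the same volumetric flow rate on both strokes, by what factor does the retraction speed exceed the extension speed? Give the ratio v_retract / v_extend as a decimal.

Cap-side area A_cap = π/4 × (9.06 cm)² = 64.47 cm^2
Rod-side annular area A_ann = π/4 × (9.06² − 6.59²) = 30.36 cm^2
For equal Q, v ∝ 1/A, so v_ret/v_ext = A_cap/A_ann.

v_ret/v_ext ≈ 2.12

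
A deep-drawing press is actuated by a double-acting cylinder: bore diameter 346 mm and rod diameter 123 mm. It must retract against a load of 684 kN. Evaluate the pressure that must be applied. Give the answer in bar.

Rod-side annular area A_ann = π/4 × (346² − 123²) = 82140 mm^2
Retraction: pressure acts on the annular area.
P = F / A = 684 kN / A

P ≈ 83.3 bar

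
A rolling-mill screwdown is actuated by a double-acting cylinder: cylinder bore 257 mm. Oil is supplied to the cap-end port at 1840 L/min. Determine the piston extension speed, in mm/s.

v ≈ 591 mm/s

Cap-side area A_cap = π/4 × (257 mm)² = 51870 mm^2
v = Q / A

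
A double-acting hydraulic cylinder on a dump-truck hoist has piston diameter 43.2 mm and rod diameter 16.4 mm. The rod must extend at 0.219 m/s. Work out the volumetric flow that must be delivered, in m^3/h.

Q ≈ 1.16 m^3/h

Cap-side area A_cap = π/4 × (43.2 mm)² = 1466 mm^2
Q = A × v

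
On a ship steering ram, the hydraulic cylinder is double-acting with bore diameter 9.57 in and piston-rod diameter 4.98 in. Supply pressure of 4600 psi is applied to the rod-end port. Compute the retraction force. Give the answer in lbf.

Rod-side annular area A_ann = π/4 × (9.57² − 4.98²) = 52.45 in^2
On retraction the pressure acts on the annular area (bore minus rod).
F = P × A_ann

F ≈ 2.41e5 lbf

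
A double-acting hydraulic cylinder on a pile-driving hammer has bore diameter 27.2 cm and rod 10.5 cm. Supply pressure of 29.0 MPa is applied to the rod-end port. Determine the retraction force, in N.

Rod-side annular area A_ann = π/4 × (27.2² − 10.5²) = 494.5 cm^2
On retraction the pressure acts on the annular area (bore minus rod).
F = P × A_ann

F ≈ 1.43e6 N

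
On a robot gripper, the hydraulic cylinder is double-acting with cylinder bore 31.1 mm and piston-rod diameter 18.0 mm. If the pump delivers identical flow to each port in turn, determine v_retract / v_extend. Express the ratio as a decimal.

v_ret/v_ext ≈ 1.50

Cap-side area A_cap = π/4 × (31.1 mm)² = 759.6 mm^2
Rod-side annular area A_ann = π/4 × (31.1² − 18.0²) = 505.2 mm^2
For equal Q, v ∝ 1/A, so v_ret/v_ext = A_cap/A_ann.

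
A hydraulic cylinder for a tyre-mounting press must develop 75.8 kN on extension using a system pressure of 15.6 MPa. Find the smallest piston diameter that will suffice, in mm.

Extension force acts on the full piston face: F = P × (π/4)D².
D = √(4F / (πP)) = √(4 × 75.8 kN / (π × 15.6 MPa))

D ≈ 78.7 mm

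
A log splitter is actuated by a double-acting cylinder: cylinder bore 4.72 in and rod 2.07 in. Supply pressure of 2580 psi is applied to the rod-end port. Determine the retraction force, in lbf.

Rod-side annular area A_ann = π/4 × (4.72² − 2.07²) = 14.13 in^2
On retraction the pressure acts on the annular area (bore minus rod).
F = P × A_ann

F ≈ 36500 lbf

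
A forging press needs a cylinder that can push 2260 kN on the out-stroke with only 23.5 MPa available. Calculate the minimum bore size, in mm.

Extension force acts on the full piston face: F = P × (π/4)D².
D = √(4F / (πP)) = √(4 × 2260 kN / (π × 23.5 MPa))

D ≈ 350 mm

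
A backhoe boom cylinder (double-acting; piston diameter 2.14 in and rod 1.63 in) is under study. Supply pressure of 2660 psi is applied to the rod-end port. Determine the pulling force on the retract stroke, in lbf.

Rod-side annular area A_ann = π/4 × (2.14² − 1.63²) = 1.510 in^2
On retraction the pressure acts on the annular area (bore minus rod).
F = P × A_ann

F ≈ 4020 lbf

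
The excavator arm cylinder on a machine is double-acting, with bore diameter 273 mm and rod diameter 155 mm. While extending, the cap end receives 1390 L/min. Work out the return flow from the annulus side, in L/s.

Q_out ≈ 15.7 L/s

Cap-side area A_cap = π/4 × (273 mm)² = 58530 mm^2
Rod-side annular area A_ann = π/4 × (273² − 155²) = 39670 mm^2
Piston speed v = Q_in/A_cap; rod-end outflow Q_out = v × A_ann = Q_in × A_ann/A_cap.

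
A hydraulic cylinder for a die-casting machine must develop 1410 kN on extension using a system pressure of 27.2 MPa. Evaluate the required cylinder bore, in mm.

D ≈ 257 mm

Extension force acts on the full piston face: F = P × (π/4)D².
D = √(4F / (πP)) = √(4 × 1410 kN / (π × 27.2 MPa))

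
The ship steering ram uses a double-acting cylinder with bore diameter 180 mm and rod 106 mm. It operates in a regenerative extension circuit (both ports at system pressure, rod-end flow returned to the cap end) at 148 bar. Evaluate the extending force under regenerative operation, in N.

With equal pressure on both faces, forces on the annular region cancel; the net push is pressure × rod cross-section.
Rod cross-section A_rod = π/4 × (106 mm)² = 8825 mm^2
F = P × A_rod

F ≈ 1.31e5 N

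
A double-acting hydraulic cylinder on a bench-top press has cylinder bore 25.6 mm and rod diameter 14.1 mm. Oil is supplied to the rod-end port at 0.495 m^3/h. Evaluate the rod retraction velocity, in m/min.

Rod-side annular area A_ann = π/4 × (25.6² − 14.1²) = 358.6 mm^2
Flow into the rod-end port fills the annular volume.
v = Q / A

v ≈ 23.0 m/min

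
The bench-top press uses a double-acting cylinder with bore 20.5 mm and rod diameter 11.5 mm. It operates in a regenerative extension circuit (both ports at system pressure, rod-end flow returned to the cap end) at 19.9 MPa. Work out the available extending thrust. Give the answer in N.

With equal pressure on both faces, forces on the annular region cancel; the net push is pressure × rod cross-section.
Rod cross-section A_rod = π/4 × (11.5 mm)² = 103.9 mm^2
F = P × A_rod

F ≈ 2070 N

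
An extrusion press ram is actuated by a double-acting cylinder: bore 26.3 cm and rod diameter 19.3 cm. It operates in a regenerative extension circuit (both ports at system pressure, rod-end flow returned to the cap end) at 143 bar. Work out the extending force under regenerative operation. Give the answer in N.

F ≈ 4.18e5 N

With equal pressure on both faces, forces on the annular region cancel; the net push is pressure × rod cross-section.
Rod cross-section A_rod = π/4 × (19.3 cm)² = 292.6 cm^2
F = P × A_rod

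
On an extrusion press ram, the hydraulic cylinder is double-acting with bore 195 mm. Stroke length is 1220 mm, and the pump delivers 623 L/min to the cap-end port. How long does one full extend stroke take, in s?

t ≈ 3.51 s

Cap-side area A_cap = π/4 × (195 mm)² = 29860 mm^2
Swept volume V = A × L; t = V / Q = A·L / Q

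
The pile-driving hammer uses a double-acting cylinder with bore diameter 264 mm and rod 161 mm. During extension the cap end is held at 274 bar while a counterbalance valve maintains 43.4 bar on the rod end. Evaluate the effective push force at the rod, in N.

F ≈ 1.35e6 N

Cap-side area A_cap = π/4 × (264 mm)² = 54740 mm^2
Rod-side annular area A_ann = π/4 × (264² − 161²) = 34380 mm^2
Net thrust = P_cap·A_cap − P_rod·A_ann = 1.500e6 N − 1.492e5 N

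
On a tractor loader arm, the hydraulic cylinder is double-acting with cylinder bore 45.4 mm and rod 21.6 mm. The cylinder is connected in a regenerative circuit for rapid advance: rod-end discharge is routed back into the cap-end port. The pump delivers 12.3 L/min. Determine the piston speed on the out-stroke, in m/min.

v ≈ 33.6 m/min

In regeneration the rod-end outflow joins the pump flow into the cap end, so the net volume the pump must supply per unit advance equals the rod cross-section area.
Rod cross-section A_rod = π/4 × (21.6 mm)² = 366.4 mm^2
v = Q_pump / A_rod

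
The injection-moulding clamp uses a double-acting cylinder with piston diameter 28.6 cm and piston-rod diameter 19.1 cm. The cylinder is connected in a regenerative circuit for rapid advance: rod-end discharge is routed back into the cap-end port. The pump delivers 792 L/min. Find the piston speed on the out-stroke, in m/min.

In regeneration the rod-end outflow joins the pump flow into the cap end, so the net volume the pump must supply per unit advance equals the rod cross-section area.
Rod cross-section A_rod = π/4 × (19.1 cm)² = 286.5 cm^2
v = Q_pump / A_rod

v ≈ 27.6 m/min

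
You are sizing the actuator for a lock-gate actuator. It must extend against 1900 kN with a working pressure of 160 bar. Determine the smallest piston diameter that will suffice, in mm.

Extension force acts on the full piston face: F = P × (π/4)D².
D = √(4F / (πP)) = √(4 × 1900 kN / (π × 160 bar))

D ≈ 389 mm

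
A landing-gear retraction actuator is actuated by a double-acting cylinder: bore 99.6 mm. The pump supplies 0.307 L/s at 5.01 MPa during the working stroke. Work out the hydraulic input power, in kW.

W ≈ 1.54 kW

Hydraulic power = P × Q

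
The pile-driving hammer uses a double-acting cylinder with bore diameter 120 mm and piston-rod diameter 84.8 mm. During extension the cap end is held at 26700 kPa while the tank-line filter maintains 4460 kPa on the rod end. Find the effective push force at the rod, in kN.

Cap-side area A_cap = π/4 × (120 mm)² = 11310 mm^2
Rod-side annular area A_ann = π/4 × (120² − 84.8²) = 5662 mm^2
Net thrust = P_cap·A_cap − P_rod·A_ann = 302.0 kN − 25.25 kN

F ≈ 277 kN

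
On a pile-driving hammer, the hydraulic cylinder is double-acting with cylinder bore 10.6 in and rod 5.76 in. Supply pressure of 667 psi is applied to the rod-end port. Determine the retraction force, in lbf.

F ≈ 41500 lbf

Rod-side annular area A_ann = π/4 × (10.6² − 5.76²) = 62.19 in^2
On retraction the pressure acts on the annular area (bore minus rod).
F = P × A_ann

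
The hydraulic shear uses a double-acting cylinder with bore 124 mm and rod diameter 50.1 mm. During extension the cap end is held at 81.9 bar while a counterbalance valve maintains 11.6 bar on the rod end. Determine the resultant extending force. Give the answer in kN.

Cap-side area A_cap = π/4 × (124 mm)² = 12080 mm^2
Rod-side annular area A_ann = π/4 × (124² − 50.1²) = 10100 mm^2
Net thrust = P_cap·A_cap − P_rod·A_ann = 98.90 kN − 11.72 kN

F ≈ 87.2 kN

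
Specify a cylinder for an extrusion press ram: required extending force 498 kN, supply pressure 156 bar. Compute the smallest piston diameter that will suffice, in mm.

D ≈ 202 mm

Extension force acts on the full piston face: F = P × (π/4)D².
D = √(4F / (πP)) = √(4 × 498 kN / (π × 156 bar))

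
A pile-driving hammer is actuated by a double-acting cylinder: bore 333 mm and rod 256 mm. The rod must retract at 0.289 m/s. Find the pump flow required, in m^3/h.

Q ≈ 37.1 m^3/h

Rod-side annular area A_ann = π/4 × (333² − 256²) = 35620 mm^2
Q = A × v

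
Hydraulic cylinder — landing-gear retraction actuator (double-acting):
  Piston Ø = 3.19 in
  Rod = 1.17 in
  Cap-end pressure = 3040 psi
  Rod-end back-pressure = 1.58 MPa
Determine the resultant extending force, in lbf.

Cap-side area A_cap = π/4 × (3.19 in)² = 7.992 in^2
Rod-side annular area A_ann = π/4 × (3.19² − 1.17²) = 6.917 in^2
Net thrust = P_cap·A_cap − P_rod·A_ann = 24300 lbf − 1585 lbf

F ≈ 22700 lbf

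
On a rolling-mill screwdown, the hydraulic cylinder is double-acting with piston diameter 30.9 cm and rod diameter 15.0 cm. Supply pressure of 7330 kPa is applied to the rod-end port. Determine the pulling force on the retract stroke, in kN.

Rod-side annular area A_ann = π/4 × (30.9² − 15.0²) = 573.2 cm^2
On retraction the pressure acts on the annular area (bore minus rod).
F = P × A_ann

F ≈ 420 kN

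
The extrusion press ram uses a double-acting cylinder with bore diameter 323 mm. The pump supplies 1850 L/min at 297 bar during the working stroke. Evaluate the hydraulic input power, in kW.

Hydraulic power = P × Q

W ≈ 916 kW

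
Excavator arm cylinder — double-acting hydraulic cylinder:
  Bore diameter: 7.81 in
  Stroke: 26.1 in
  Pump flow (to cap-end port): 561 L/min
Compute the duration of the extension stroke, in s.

t ≈ 2.19 s

Cap-side area A_cap = π/4 × (7.81 in)² = 47.91 in^2
Swept volume V = A × L; t = V / Q = A·L / Q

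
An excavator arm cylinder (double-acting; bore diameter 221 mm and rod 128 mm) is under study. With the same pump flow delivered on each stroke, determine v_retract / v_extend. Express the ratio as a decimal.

v_ret/v_ext ≈ 1.50

Cap-side area A_cap = π/4 × (221 mm)² = 38360 mm^2
Rod-side annular area A_ann = π/4 × (221² − 128²) = 25490 mm^2
For equal Q, v ∝ 1/A, so v_ret/v_ext = A_cap/A_ann.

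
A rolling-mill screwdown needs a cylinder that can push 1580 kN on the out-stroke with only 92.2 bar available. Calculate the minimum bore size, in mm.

Extension force acts on the full piston face: F = P × (π/4)D².
D = √(4F / (πP)) = √(4 × 1580 kN / (π × 92.2 bar))

D ≈ 467 mm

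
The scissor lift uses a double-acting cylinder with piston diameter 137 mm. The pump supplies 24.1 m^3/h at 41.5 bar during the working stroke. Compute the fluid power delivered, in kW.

W ≈ 27.8 kW

Hydraulic power = P × Q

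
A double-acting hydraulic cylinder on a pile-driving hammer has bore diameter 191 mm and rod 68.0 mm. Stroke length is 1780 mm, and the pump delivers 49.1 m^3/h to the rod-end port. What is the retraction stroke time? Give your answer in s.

t ≈ 3.27 s

Rod-side annular area A_ann = π/4 × (191² − 68.0²) = 25020 mm^2
Swept volume V = A × L; t = V / Q = A·L / Q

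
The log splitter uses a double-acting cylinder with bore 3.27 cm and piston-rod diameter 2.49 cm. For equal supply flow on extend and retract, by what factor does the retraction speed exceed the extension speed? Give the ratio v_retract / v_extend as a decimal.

v_ret/v_ext ≈ 2.38

Cap-side area A_cap = π/4 × (3.27 cm)² = 8.398 cm^2
Rod-side annular area A_ann = π/4 × (3.27² − 2.49²) = 3.529 cm^2
For equal Q, v ∝ 1/A, so v_ret/v_ext = A_cap/A_ann.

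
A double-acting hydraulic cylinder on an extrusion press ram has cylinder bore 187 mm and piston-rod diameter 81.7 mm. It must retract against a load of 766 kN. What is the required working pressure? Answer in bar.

Rod-side annular area A_ann = π/4 × (187² − 81.7²) = 22220 mm^2
Retraction: pressure acts on the annular area.
P = F / A = 766 kN / A

P ≈ 345 bar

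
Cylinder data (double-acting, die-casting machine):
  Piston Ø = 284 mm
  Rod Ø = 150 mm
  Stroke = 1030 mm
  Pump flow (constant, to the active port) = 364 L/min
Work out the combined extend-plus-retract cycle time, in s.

t ≈ 18.5 s

Cap-side area A_cap = π/4 × (284 mm)² = 63350 mm^2
Rod-side annular area A_ann = π/4 × (284² − 150²) = 45680 mm^2
t_ext = A_cap·L/Q = 10.76 s
t_ret = A_ann·L/Q = 7.755 s
t_cycle = t_ext + t_ret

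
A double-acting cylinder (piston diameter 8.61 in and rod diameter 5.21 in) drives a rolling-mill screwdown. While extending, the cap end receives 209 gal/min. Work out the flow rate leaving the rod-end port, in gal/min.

Cap-side area A_cap = π/4 × (8.61 in)² = 58.22 in^2
Rod-side annular area A_ann = π/4 × (8.61² − 5.21²) = 36.90 in^2
Piston speed v = Q_in/A_cap; rod-end outflow Q_out = v × A_ann = Q_in × A_ann/A_cap.

Q_out ≈ 132 gal/min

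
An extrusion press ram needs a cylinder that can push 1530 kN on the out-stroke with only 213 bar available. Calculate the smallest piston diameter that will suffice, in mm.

Extension force acts on the full piston face: F = P × (π/4)D².
D = √(4F / (πP)) = √(4 × 1530 kN / (π × 213 bar))

D ≈ 302 mm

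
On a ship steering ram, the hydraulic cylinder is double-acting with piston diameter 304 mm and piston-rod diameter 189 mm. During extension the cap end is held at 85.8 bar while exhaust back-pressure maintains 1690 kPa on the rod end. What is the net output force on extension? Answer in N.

F ≈ 5.48e5 N

Cap-side area A_cap = π/4 × (304 mm)² = 72580 mm^2
Rod-side annular area A_ann = π/4 × (304² − 189²) = 44530 mm^2
Net thrust = P_cap·A_cap − P_rod·A_ann = 6.228e5 N − 75250 N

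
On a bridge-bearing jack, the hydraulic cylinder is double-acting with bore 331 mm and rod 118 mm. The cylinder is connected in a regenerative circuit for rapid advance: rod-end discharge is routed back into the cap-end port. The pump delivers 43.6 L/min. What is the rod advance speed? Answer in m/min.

v ≈ 3.99 m/min

In regeneration the rod-end outflow joins the pump flow into the cap end, so the net volume the pump must supply per unit advance equals the rod cross-section area.
Rod cross-section A_rod = π/4 × (118 mm)² = 10940 mm^2
v = Q_pump / A_rod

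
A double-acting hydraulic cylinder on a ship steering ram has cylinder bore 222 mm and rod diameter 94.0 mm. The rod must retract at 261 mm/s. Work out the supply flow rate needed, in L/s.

Q ≈ 8.29 L/s

Rod-side annular area A_ann = π/4 × (222² − 94.0²) = 31770 mm^2
Q = A × v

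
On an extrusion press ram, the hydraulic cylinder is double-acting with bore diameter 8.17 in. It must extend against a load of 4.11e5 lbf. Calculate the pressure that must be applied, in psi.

P ≈ 7840 psi

Cap-side area A_cap = π/4 × (8.17 in)² = 52.42 in^2
P = F / A = 4.11e5 lbf / A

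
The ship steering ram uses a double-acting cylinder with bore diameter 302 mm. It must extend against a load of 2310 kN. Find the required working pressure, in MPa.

Cap-side area A_cap = π/4 × (302 mm)² = 71630 mm^2
P = F / A = 2310 kN / A

P ≈ 32.2 MPa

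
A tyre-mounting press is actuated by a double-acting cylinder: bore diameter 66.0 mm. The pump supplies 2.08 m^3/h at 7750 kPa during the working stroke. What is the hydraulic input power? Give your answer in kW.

W ≈ 4.48 kW

Hydraulic power = P × Q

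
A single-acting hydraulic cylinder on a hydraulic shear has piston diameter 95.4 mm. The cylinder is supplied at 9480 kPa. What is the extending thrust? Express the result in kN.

Cap-side area A_cap = π/4 × (95.4 mm)² = 7148 mm^2
F = P × A_cap = 9480 kPa × A_cap

F ≈ 67.8 kN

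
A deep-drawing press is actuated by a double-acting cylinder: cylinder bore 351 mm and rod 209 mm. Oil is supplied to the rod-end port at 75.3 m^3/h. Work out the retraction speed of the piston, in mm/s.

v ≈ 335 mm/s

Rod-side annular area A_ann = π/4 × (351² − 209²) = 62450 mm^2
Flow into the rod-end port fills the annular volume.
v = Q / A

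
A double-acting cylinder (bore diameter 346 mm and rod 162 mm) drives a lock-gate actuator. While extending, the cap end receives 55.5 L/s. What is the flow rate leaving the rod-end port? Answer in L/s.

Cap-side area A_cap = π/4 × (346 mm)² = 94020 mm^2
Rod-side annular area A_ann = π/4 × (346² − 162²) = 73410 mm^2
Piston speed v = Q_in/A_cap; rod-end outflow Q_out = v × A_ann = Q_in × A_ann/A_cap.

Q_out ≈ 43.3 L/s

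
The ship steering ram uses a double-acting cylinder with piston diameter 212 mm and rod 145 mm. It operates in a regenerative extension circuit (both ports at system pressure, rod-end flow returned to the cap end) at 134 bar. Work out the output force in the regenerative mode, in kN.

F ≈ 221 kN

With equal pressure on both faces, forces on the annular region cancel; the net push is pressure × rod cross-section.
Rod cross-section A_rod = π/4 × (145 mm)² = 16510 mm^2
F = P × A_rod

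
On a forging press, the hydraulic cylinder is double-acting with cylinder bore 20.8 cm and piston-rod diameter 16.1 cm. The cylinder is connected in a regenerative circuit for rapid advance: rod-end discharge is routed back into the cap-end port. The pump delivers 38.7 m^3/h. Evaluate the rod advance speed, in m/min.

In regeneration the rod-end outflow joins the pump flow into the cap end, so the net volume the pump must supply per unit advance equals the rod cross-section area.
Rod cross-section A_rod = π/4 × (16.1 cm)² = 203.6 cm^2
v = Q_pump / A_rod

v ≈ 31.7 m/min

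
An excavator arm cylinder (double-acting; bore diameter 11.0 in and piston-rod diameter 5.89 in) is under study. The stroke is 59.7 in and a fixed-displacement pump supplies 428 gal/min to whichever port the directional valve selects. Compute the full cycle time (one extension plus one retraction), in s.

Cap-side area A_cap = π/4 × (11.0 in)² = 95.03 in^2
Rod-side annular area A_ann = π/4 × (11.0² − 5.89²) = 67.79 in^2
t_ext = A_cap·L/Q = 3.443 s
t_ret = A_ann·L/Q = 2.456 s
t_cycle = t_ext + t_ret

t ≈ 5.90 s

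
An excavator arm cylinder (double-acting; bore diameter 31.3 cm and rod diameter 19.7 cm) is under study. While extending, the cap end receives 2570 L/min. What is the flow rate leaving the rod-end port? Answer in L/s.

Cap-side area A_cap = π/4 × (31.3 cm)² = 769.4 cm^2
Rod-side annular area A_ann = π/4 × (31.3² − 19.7²) = 464.6 cm^2
Piston speed v = Q_in/A_cap; rod-end outflow Q_out = v × A_ann = Q_in × A_ann/A_cap.

Q_out ≈ 25.9 L/s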